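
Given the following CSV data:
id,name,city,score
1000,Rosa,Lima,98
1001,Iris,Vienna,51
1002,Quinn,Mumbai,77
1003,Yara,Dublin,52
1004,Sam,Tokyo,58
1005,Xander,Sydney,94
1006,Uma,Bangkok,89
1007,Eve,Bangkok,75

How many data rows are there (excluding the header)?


Counting rows (excluding header):
Header: id,name,city,score
Data rows: 8

ANSWER: 8


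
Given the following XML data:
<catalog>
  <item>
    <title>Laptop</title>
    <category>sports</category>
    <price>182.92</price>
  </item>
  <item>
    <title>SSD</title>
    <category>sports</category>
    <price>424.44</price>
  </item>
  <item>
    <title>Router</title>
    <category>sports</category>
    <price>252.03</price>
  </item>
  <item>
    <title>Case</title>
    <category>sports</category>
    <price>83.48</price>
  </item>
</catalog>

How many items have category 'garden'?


Scanning <item> elements for <category>garden</category>:
Count: 0

ANSWER: 0


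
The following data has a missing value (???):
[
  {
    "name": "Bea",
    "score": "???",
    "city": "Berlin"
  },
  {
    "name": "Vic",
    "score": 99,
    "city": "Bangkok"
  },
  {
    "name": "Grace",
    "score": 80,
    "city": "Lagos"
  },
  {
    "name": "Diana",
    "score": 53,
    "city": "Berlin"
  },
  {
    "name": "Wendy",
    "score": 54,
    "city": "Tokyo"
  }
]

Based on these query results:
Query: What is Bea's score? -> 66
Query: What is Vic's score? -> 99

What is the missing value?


The missing value is Bea's score
From query: Bea's score = 66

ANSWER: 66


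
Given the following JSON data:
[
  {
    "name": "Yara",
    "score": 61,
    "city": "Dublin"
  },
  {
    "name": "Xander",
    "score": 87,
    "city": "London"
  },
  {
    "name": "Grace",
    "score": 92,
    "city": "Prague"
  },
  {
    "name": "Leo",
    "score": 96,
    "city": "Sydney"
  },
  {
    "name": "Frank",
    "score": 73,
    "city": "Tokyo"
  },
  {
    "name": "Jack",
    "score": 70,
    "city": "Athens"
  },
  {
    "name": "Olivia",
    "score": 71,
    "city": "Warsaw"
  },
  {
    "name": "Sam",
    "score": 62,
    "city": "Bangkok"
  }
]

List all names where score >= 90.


Filtering records where score >= 90:
  Yara (score=61) -> no
  Xander (score=87) -> no
  Grace (score=92) -> YES
  Leo (score=96) -> YES
  Frank (score=73) -> no
  Jack (score=70) -> no
  Olivia (score=71) -> no
  Sam (score=62) -> no


ANSWER: Grace, Leo


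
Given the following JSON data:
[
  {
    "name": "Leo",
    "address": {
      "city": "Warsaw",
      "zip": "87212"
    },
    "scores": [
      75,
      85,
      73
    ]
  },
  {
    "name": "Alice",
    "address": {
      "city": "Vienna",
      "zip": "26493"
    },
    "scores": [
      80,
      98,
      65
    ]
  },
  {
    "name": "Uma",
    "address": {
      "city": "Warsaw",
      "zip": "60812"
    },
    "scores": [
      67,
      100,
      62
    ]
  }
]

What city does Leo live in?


Path: records[0].address.city
Value: Warsaw

ANSWER: Warsaw


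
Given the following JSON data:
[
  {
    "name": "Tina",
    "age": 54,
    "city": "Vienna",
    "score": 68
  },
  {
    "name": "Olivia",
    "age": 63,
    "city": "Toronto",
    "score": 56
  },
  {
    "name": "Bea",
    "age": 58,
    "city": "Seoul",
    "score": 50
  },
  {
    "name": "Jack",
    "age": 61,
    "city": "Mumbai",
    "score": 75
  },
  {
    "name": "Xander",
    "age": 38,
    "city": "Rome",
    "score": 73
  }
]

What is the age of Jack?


Looking up record where name = Jack
Record index: 3
Field 'age' = 61

ANSWER: 61


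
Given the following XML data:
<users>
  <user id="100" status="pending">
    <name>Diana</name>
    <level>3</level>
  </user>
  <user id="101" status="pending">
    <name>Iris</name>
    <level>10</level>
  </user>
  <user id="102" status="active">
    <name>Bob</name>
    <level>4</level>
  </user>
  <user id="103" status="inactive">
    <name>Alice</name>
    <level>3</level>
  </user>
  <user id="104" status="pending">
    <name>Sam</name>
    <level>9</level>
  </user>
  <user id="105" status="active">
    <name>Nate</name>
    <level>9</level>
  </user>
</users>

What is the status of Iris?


Finding user with name = Iris
user id="101" status="pending"

ANSWER: pending


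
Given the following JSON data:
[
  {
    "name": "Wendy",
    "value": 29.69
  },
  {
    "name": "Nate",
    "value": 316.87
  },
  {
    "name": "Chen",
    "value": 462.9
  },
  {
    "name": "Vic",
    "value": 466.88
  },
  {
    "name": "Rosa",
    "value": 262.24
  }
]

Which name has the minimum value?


Comparing values:
  Wendy: 29.69
  Nate: 316.87
  Chen: 462.9
  Vic: 466.88
  Rosa: 262.24
Minimum: Wendy (29.69)

ANSWER: Wendy


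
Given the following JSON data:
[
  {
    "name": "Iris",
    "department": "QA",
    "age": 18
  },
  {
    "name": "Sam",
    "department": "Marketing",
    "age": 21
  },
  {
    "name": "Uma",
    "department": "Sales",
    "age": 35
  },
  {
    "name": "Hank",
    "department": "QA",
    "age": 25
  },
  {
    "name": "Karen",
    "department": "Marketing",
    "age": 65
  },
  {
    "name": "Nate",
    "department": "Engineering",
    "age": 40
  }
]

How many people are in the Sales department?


Scanning records for department = Sales
  Record 2: Uma
Count: 1

ANSWER: 1


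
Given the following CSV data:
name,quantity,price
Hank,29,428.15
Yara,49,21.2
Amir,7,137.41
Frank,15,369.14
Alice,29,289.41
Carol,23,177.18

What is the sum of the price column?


Values in 'price' column:
  Row 1: 428.15
  Row 2: 21.2
  Row 3: 137.41
  Row 4: 369.14
  Row 5: 289.41
  Row 6: 177.18
Sum = 428.15 + 21.2 + 137.41 + 369.14 + 289.41 + 177.18 = 1422.49

ANSWER: 1422.49


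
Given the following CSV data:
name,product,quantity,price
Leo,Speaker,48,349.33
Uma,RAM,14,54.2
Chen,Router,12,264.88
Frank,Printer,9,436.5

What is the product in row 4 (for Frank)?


Row 4: Frank
Column 'product' = Printer

ANSWER: Printer


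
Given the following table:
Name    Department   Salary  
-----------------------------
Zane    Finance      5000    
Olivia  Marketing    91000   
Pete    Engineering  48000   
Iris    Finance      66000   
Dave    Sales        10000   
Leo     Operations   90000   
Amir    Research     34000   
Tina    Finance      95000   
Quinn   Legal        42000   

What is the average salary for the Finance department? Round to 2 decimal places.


Finance department members:
  Zane: 5000
  Iris: 66000
  Tina: 95000
Sum = 166000
Count = 3
Average = 166000 / 3 = 55333.33

ANSWER: 55333.33


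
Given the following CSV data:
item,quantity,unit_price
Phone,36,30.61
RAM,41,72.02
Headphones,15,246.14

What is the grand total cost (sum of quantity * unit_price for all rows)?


Computing row totals:
  Phone: 36 * 30.61 = 1101.96
  RAM: 41 * 72.02 = 2952.82
  Headphones: 15 * 246.14 = 3692.1
Grand total = 1101.96 + 2952.82 + 3692.1 = 7746.88

ANSWER: 7746.88


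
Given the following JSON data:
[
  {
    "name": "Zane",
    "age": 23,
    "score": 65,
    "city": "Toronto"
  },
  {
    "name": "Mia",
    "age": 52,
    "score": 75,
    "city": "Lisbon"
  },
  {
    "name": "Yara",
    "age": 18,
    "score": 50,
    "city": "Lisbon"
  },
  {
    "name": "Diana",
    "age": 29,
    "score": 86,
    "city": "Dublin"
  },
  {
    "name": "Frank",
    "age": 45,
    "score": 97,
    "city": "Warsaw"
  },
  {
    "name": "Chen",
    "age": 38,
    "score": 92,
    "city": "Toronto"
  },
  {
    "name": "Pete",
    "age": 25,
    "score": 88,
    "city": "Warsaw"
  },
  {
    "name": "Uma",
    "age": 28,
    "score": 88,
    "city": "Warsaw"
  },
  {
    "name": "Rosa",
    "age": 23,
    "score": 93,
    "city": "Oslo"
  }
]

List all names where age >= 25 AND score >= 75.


Checking both conditions:
  Zane (age=23, score=65) -> no
  Mia (age=52, score=75) -> YES
  Yara (age=18, score=50) -> no
  Diana (age=29, score=86) -> YES
  Frank (age=45, score=97) -> YES
  Chen (age=38, score=92) -> YES
  Pete (age=25, score=88) -> YES
  Uma (age=28, score=88) -> YES
  Rosa (age=23, score=93) -> no


ANSWER: Mia, Diana, Frank, Chen, Pete, Uma


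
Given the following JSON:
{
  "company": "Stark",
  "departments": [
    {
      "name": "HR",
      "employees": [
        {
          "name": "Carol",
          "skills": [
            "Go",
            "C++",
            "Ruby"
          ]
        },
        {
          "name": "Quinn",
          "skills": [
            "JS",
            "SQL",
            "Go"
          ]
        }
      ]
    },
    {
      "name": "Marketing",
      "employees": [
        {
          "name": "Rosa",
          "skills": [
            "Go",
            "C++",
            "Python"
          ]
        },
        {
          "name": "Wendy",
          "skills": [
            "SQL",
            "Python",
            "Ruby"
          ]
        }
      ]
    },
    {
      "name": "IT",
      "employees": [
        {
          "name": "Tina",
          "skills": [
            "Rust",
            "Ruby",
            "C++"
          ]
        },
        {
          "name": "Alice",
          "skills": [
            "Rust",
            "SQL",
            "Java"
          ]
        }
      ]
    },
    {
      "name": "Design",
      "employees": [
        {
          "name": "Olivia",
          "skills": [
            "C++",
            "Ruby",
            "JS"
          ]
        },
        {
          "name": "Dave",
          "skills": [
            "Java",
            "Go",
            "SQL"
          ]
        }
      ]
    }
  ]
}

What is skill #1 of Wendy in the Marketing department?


Path: departments[1].employees[1].skills[0]
Value: SQL

ANSWER: SQL


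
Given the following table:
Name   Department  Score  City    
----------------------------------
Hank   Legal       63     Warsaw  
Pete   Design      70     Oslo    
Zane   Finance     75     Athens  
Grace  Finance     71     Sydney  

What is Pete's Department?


Row 2: Pete
Department = Design

ANSWER: Design


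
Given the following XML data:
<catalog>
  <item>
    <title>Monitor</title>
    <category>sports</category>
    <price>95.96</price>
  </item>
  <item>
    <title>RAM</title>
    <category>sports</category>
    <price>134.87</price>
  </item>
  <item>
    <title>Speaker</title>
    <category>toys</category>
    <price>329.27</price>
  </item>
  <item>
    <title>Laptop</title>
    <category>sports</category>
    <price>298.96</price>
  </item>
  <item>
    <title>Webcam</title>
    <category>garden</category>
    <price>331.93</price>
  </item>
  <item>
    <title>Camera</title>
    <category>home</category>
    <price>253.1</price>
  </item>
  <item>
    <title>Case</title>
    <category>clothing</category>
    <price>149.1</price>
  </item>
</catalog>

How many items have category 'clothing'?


Scanning <item> elements for <category>clothing</category>:
  Item 7: Case -> MATCH
Count: 1

ANSWER: 1


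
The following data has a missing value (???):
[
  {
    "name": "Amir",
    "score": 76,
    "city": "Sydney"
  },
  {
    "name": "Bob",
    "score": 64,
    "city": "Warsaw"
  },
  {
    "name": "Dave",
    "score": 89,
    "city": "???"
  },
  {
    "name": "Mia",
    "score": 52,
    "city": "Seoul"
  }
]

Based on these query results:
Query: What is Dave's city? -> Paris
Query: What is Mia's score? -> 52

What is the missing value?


The missing value is Dave's city
From query: Dave's city = Paris

ANSWER: Paris


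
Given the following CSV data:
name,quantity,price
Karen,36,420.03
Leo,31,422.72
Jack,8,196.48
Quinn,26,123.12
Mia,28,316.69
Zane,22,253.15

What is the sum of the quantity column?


Values in 'quantity' column:
  Row 1: 36
  Row 2: 31
  Row 3: 8
  Row 4: 26
  Row 5: 28
  Row 6: 22
Sum = 36 + 31 + 8 + 26 + 28 + 22 = 151

ANSWER: 151


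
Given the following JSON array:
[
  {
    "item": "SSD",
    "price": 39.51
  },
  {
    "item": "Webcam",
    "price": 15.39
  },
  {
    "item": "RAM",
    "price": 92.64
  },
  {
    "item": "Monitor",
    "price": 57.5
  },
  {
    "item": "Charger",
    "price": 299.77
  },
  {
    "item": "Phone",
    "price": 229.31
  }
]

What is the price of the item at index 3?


Array index 3 -> Monitor
price = 57.5

ANSWER: 57.5


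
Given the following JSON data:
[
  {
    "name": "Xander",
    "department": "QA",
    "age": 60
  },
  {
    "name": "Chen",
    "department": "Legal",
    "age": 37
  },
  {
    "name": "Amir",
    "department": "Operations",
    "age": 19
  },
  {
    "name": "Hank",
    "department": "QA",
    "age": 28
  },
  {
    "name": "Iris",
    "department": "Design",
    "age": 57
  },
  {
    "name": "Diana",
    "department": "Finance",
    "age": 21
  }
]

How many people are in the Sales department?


Scanning records for department = Sales
  No matches found
Count: 0

ANSWER: 0


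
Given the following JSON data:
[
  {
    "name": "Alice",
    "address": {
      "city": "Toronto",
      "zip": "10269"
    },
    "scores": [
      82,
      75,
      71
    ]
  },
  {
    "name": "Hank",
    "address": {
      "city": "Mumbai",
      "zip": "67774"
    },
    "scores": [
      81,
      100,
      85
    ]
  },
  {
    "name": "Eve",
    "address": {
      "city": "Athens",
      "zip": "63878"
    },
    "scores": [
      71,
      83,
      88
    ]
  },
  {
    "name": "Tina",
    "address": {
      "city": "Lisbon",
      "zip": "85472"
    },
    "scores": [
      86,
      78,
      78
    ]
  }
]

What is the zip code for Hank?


Path: records[1].address.zip
Value: 67774

ANSWER: 67774


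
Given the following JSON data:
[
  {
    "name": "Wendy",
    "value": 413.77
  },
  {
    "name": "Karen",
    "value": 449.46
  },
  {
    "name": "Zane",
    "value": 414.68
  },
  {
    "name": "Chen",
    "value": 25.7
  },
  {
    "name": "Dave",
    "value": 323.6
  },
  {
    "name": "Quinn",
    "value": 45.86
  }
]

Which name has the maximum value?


Comparing values:
  Wendy: 413.77
  Karen: 449.46
  Zane: 414.68
  Chen: 25.7
  Dave: 323.6
  Quinn: 45.86
Maximum: Karen (449.46)

ANSWER: Karen


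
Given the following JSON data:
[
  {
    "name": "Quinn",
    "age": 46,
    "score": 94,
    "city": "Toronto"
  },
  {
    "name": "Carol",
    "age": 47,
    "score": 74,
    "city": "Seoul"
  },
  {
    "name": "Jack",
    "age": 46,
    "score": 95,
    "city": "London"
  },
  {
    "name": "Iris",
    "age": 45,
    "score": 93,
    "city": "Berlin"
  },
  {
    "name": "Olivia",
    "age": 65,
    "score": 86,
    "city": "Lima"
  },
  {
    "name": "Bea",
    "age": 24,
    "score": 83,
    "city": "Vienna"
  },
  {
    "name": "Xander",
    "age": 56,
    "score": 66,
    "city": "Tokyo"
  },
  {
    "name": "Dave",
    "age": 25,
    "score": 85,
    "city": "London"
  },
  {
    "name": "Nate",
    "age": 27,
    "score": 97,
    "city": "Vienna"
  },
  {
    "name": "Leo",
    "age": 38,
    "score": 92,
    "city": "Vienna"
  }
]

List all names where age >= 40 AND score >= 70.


Checking both conditions:
  Quinn (age=46, score=94) -> YES
  Carol (age=47, score=74) -> YES
  Jack (age=46, score=95) -> YES
  Iris (age=45, score=93) -> YES
  Olivia (age=65, score=86) -> YES
  Bea (age=24, score=83) -> no
  Xander (age=56, score=66) -> no
  Dave (age=25, score=85) -> no
  Nate (age=27, score=97) -> no
  Leo (age=38, score=92) -> no


ANSWER: Quinn, Carol, Jack, Iris, Olivia


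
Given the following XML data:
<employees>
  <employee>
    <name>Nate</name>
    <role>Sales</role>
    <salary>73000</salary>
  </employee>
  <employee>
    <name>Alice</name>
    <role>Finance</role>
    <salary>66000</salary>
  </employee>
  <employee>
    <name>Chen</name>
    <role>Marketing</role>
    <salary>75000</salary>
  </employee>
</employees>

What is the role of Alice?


Searching for <employee> with <name>Alice</name>
Found at position 2
<role>Finance</role>

ANSWER: Finance


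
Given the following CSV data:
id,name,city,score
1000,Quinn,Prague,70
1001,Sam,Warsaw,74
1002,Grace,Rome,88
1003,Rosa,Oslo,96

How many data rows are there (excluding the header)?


Counting rows (excluding header):
Header: id,name,city,score
Data rows: 4

ANSWER: 4


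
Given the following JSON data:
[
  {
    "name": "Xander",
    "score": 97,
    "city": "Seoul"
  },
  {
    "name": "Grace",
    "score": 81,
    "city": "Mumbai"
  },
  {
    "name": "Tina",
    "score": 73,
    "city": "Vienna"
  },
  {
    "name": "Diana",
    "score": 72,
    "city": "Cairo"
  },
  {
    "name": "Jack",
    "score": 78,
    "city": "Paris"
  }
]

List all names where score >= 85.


Filtering records where score >= 85:
  Xander (score=97) -> YES
  Grace (score=81) -> no
  Tina (score=73) -> no
  Diana (score=72) -> no
  Jack (score=78) -> no


ANSWER: Xander


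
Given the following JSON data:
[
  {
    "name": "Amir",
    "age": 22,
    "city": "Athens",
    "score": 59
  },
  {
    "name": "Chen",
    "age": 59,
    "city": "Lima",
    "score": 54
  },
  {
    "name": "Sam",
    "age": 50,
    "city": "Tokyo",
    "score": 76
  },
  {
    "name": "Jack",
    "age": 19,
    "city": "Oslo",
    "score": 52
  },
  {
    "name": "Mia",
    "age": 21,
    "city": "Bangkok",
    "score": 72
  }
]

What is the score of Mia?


Looking up record where name = Mia
Record index: 4
Field 'score' = 72

ANSWER: 72


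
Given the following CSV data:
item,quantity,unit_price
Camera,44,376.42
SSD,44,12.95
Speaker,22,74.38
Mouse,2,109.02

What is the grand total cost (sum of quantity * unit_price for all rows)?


Computing row totals:
  Camera: 44 * 376.42 = 16562.48
  SSD: 44 * 12.95 = 569.8
  Speaker: 22 * 74.38 = 1636.36
  Mouse: 2 * 109.02 = 218.04
Grand total = 16562.48 + 569.8 + 1636.36 + 218.04 = 18986.68

ANSWER: 18986.68


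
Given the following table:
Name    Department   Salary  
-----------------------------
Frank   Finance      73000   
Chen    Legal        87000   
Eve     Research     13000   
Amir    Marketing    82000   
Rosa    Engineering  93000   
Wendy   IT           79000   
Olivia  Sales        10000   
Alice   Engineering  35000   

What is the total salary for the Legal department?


Legal department members:
  Chen: 87000
Total = 87000 = 87000

ANSWER: 87000


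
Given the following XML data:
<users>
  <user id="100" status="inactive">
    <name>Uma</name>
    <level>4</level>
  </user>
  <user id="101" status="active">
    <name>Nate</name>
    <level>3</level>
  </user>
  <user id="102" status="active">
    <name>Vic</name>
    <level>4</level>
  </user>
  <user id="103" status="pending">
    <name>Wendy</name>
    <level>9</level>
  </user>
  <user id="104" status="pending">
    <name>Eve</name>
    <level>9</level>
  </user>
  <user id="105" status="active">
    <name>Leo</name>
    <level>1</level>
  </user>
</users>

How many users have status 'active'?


Counting users with status='active':
  Nate (id=101) -> MATCH
  Vic (id=102) -> MATCH
  Leo (id=105) -> MATCH
Count: 3

ANSWER: 3


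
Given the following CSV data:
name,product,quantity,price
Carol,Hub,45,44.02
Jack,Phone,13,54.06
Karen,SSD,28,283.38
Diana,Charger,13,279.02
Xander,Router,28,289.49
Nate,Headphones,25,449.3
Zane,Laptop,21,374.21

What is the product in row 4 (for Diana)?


Row 4: Diana
Column 'product' = Charger

ANSWER: Charger


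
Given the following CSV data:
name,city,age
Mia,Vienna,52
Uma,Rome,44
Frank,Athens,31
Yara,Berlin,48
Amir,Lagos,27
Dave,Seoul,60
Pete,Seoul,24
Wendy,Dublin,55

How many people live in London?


Scanning city column for 'London':
Total matches: 0

ANSWER: 0


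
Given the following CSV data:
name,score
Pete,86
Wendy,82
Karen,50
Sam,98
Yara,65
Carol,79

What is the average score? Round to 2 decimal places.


Scores: 86, 82, 50, 98, 65, 79
Sum = 460
Count = 6
Average = 460 / 6 = 76.67

ANSWER: 76.67


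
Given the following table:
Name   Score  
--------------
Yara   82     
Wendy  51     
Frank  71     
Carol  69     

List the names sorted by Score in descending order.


Sorting by Score (descending):
  Yara: 82
  Frank: 71
  Carol: 69
  Wendy: 51


ANSWER: Yara, Frank, Carol, Wendy


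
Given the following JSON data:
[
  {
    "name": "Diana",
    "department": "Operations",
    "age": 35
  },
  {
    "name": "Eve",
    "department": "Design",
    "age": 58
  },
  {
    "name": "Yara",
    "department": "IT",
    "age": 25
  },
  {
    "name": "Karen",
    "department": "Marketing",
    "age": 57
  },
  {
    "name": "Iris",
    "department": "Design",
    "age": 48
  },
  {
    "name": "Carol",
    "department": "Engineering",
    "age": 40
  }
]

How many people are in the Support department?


Scanning records for department = Support
  No matches found
Count: 0

ANSWER: 0


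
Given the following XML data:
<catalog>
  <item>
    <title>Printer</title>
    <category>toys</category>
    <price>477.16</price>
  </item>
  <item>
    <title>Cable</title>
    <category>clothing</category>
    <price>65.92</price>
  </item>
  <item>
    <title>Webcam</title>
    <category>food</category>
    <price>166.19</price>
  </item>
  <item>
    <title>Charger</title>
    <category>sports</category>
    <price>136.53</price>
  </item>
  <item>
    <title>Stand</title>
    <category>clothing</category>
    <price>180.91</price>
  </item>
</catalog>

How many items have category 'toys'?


Scanning <item> elements for <category>toys</category>:
  Item 1: Printer -> MATCH
Count: 1

ANSWER: 1


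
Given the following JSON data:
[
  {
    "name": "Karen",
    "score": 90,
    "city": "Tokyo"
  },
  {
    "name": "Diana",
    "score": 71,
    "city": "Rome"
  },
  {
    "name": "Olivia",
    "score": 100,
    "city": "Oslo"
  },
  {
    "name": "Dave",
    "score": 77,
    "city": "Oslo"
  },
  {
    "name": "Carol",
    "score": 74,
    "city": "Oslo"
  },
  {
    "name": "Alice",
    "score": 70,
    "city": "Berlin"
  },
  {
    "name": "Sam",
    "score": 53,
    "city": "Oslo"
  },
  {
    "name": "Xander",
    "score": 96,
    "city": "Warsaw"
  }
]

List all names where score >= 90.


Filtering records where score >= 90:
  Karen (score=90) -> YES
  Diana (score=71) -> no
  Olivia (score=100) -> YES
  Dave (score=77) -> no
  Carol (score=74) -> no
  Alice (score=70) -> no
  Sam (score=53) -> no
  Xander (score=96) -> YES


ANSWER: Karen, Olivia, Xander


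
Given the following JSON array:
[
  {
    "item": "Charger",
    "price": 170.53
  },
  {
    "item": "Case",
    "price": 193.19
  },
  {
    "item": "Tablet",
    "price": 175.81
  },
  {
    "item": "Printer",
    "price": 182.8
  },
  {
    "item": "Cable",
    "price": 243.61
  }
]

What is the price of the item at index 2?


Array index 2 -> Tablet
price = 175.81

ANSWER: 175.81


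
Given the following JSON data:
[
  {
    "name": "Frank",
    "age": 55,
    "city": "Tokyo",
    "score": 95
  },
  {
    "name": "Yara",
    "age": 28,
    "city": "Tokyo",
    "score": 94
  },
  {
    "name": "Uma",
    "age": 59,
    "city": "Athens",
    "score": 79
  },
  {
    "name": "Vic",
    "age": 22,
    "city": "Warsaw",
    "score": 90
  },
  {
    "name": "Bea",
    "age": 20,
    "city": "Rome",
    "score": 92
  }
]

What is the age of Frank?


Looking up record where name = Frank
Record index: 0
Field 'age' = 55

ANSWER: 55


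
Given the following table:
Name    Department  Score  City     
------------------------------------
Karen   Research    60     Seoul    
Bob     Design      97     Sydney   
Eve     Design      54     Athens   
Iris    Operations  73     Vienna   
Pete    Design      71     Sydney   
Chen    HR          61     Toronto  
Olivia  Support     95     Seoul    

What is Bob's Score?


Row 2: Bob
Score = 97

ANSWER: 97


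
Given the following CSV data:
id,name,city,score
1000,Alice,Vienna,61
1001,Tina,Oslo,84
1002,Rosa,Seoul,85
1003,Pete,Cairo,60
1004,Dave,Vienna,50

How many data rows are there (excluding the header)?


Counting rows (excluding header):
Header: id,name,city,score
Data rows: 5

ANSWER: 5


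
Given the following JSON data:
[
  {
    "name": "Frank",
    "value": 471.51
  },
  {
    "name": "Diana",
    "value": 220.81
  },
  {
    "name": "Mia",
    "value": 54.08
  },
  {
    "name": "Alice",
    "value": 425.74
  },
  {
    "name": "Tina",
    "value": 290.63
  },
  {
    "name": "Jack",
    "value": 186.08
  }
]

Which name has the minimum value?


Comparing values:
  Frank: 471.51
  Diana: 220.81
  Mia: 54.08
  Alice: 425.74
  Tina: 290.63
  Jack: 186.08
Minimum: Mia (54.08)

ANSWER: Mia


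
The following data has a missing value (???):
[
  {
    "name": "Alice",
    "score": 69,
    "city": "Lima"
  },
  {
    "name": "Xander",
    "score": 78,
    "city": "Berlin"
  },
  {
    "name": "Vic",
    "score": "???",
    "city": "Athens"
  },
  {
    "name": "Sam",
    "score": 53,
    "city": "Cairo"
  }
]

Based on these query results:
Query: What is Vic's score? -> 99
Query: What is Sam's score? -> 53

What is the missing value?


The missing value is Vic's score
From query: Vic's score = 99

ANSWER: 99


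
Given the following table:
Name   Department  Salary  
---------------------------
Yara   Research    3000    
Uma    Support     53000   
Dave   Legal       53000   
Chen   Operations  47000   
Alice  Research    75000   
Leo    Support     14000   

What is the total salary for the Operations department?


Operations department members:
  Chen: 47000
Total = 47000 = 47000

ANSWER: 47000


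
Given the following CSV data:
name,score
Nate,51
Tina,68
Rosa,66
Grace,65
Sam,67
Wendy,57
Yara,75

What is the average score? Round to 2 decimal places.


Scores: 51, 68, 66, 65, 67, 57, 75
Sum = 449
Count = 7
Average = 449 / 7 = 64.14

ANSWER: 64.14


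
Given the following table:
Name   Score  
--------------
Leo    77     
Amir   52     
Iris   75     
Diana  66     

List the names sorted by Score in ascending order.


Sorting by Score (ascending):
  Amir: 52
  Diana: 66
  Iris: 75
  Leo: 77


ANSWER: Amir, Diana, Iris, Leo


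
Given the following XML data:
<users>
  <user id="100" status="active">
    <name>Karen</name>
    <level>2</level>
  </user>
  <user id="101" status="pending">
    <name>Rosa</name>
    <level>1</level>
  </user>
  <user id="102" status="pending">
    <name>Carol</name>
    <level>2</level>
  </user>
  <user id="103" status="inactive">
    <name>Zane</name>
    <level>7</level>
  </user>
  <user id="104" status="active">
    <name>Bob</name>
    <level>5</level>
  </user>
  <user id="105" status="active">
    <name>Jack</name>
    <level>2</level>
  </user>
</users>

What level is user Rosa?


Finding user: Rosa
<level>1</level>

ANSWER: 1


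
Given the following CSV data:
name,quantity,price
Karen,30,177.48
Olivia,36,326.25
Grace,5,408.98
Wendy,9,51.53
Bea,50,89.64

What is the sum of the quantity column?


Values in 'quantity' column:
  Row 1: 30
  Row 2: 36
  Row 3: 5
  Row 4: 9
  Row 5: 50
Sum = 30 + 36 + 5 + 9 + 50 = 130

ANSWER: 130


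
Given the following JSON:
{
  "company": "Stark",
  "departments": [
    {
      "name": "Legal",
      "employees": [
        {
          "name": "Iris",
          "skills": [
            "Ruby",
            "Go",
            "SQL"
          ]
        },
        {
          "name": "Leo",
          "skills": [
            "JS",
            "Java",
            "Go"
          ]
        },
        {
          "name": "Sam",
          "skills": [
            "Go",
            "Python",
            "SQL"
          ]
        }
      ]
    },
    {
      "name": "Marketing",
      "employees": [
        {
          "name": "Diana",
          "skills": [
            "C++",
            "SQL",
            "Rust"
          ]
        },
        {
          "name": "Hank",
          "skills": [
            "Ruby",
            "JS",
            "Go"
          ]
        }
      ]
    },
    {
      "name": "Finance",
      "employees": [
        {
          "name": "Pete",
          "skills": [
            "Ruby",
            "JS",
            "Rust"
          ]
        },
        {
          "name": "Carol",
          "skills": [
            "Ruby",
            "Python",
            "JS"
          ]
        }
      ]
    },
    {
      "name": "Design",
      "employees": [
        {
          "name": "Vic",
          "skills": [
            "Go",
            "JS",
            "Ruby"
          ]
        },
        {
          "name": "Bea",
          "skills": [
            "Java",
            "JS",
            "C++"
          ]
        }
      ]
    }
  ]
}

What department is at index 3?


Path: departments[3].name
Value: Design

ANSWER: Design


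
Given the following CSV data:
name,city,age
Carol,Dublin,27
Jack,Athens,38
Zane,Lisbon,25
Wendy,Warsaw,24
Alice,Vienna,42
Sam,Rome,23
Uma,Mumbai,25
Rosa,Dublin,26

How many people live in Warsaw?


Scanning city column for 'Warsaw':
  Row 4: Wendy -> MATCH
Total matches: 1

ANSWER: 1


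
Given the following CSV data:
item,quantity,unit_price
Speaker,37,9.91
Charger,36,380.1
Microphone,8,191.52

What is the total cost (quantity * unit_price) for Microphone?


Row: Microphone
quantity = 8
unit_price = 191.52
total = 8 * 191.52 = 1532.16

ANSWER: 1532.16


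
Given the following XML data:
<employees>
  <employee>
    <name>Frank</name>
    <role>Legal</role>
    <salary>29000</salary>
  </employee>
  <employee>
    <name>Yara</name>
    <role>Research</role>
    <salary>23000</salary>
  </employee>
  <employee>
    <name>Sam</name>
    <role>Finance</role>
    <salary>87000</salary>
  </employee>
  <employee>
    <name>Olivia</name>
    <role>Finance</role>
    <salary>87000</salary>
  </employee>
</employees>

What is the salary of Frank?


Searching for <employee> with <name>Frank</name>
Found at position 1
<salary>29000</salary>

ANSWER: 29000


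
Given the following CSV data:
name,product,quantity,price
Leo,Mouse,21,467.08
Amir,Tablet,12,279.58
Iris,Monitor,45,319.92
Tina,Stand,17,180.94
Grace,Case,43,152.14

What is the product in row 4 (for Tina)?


Row 4: Tina
Column 'product' = Stand

ANSWER: Stand


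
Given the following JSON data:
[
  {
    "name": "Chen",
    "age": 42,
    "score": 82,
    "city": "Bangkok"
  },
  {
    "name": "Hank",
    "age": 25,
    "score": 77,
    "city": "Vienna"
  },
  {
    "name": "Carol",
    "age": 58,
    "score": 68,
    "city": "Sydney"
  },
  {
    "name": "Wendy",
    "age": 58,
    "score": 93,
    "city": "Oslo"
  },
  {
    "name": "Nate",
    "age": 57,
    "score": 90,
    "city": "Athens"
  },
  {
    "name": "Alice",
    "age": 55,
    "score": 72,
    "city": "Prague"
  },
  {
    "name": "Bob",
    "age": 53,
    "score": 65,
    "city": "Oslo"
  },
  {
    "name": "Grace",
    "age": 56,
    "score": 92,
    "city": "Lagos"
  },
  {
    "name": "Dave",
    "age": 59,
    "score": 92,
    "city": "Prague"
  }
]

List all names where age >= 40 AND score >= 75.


Checking both conditions:
  Chen (age=42, score=82) -> YES
  Hank (age=25, score=77) -> no
  Carol (age=58, score=68) -> no
  Wendy (age=58, score=93) -> YES
  Nate (age=57, score=90) -> YES
  Alice (age=55, score=72) -> no
  Bob (age=53, score=65) -> no
  Grace (age=56, score=92) -> YES
  Dave (age=59, score=92) -> YES


ANSWER: Chen, Wendy, Nate, Grace, Dave


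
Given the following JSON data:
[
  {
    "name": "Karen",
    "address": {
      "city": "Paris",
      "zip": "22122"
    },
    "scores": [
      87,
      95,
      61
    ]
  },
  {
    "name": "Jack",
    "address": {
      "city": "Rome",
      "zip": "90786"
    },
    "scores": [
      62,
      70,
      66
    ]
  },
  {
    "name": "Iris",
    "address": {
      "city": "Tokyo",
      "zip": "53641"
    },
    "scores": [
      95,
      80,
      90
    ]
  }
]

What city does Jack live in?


Path: records[1].address.city
Value: Rome

ANSWER: Rome


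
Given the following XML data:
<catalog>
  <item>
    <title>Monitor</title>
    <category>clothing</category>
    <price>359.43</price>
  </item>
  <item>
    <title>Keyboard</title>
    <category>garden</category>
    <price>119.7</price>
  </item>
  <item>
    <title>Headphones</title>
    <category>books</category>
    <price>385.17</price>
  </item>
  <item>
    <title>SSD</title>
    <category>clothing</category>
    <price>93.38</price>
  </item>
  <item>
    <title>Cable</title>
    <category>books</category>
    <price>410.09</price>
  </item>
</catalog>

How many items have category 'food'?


Scanning <item> elements for <category>food</category>:
Count: 0

ANSWER: 0


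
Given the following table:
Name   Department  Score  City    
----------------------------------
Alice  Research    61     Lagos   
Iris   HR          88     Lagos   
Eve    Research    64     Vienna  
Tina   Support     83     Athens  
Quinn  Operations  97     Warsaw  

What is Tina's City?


Row 4: Tina
City = Athens

ANSWER: Athens


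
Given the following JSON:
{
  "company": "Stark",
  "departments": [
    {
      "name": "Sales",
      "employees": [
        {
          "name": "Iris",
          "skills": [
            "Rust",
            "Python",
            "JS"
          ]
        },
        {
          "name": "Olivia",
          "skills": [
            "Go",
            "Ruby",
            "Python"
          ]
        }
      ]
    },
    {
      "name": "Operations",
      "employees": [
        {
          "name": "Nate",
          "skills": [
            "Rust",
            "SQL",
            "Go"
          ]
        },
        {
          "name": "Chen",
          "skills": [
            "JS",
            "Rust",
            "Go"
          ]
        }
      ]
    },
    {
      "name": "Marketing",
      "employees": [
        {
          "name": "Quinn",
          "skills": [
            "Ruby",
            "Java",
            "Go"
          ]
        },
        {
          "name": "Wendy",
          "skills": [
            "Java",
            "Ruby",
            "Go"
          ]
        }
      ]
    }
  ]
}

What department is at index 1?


Path: departments[1].name
Value: Operations

ANSWER: Operations


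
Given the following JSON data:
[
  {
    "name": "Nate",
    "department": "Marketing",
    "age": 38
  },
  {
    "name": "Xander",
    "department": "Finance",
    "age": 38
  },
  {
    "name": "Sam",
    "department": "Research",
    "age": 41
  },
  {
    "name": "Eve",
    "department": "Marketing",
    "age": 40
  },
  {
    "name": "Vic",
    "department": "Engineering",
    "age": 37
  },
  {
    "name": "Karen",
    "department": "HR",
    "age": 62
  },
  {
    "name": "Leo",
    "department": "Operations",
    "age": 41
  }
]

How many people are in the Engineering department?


Scanning records for department = Engineering
  Record 4: Vic
Count: 1

ANSWER: 1


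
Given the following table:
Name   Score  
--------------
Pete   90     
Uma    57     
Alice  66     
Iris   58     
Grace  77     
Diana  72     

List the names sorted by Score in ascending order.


Sorting by Score (ascending):
  Uma: 57
  Iris: 58
  Alice: 66
  Diana: 72
  Grace: 77
  Pete: 90


ANSWER: Uma, Iris, Alice, Diana, Grace, Pete


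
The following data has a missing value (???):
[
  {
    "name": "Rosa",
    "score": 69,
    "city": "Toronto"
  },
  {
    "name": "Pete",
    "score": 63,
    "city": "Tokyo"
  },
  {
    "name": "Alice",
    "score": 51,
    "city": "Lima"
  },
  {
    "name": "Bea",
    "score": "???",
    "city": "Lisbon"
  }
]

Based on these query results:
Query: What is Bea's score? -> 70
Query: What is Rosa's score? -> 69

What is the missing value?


The missing value is Bea's score
From query: Bea's score = 70

ANSWER: 70


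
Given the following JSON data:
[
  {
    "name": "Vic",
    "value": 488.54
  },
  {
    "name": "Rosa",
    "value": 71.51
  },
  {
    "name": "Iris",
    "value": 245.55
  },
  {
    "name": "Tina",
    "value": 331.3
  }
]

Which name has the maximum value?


Comparing values:
  Vic: 488.54
  Rosa: 71.51
  Iris: 245.55
  Tina: 331.3
Maximum: Vic (488.54)

ANSWER: Vic


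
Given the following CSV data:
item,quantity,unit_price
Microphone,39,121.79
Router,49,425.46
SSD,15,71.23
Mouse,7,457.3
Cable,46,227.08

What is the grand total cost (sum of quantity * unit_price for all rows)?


Computing row totals:
  Microphone: 39 * 121.79 = 4749.81
  Router: 49 * 425.46 = 20847.54
  SSD: 15 * 71.23 = 1068.45
  Mouse: 7 * 457.3 = 3201.1
  Cable: 46 * 227.08 = 10445.68
Grand total = 4749.81 + 20847.54 + 1068.45 + 3201.1 + 10445.68 = 40312.58

ANSWER: 40312.58


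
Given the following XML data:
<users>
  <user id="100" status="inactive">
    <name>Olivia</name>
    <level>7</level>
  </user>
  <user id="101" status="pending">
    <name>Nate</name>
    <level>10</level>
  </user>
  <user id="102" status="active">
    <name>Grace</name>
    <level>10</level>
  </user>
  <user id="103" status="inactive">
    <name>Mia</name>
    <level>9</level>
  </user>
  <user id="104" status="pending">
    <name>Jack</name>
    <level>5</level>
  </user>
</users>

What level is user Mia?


Finding user: Mia
<level>9</level>

ANSWER: 9


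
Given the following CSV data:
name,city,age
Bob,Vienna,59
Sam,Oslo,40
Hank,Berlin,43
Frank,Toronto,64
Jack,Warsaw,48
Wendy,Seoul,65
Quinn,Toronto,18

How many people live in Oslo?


Scanning city column for 'Oslo':
  Row 2: Sam -> MATCH
Total matches: 1

ANSWER: 1


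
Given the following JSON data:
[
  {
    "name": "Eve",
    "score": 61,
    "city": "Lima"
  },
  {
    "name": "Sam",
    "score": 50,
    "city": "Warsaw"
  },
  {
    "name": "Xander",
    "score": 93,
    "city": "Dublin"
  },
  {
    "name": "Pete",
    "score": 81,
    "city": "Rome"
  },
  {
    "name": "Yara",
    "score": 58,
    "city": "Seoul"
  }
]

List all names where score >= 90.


Filtering records where score >= 90:
  Eve (score=61) -> no
  Sam (score=50) -> no
  Xander (score=93) -> YES
  Pete (score=81) -> no
  Yara (score=58) -> no


ANSWER: Xander


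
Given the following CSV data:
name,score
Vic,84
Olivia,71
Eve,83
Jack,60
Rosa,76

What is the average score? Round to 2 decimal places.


Scores: 84, 71, 83, 60, 76
Sum = 374
Count = 5
Average = 374 / 5 = 74.80

ANSWER: 74.80


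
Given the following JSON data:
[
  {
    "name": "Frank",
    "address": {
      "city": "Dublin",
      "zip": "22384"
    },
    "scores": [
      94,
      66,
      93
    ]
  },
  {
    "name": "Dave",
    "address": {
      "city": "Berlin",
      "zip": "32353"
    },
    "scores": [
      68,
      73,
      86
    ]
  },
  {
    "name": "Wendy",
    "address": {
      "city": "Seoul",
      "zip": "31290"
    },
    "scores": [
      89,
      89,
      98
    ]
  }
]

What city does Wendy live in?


Path: records[2].address.city
Value: Seoul

ANSWER: Seoul


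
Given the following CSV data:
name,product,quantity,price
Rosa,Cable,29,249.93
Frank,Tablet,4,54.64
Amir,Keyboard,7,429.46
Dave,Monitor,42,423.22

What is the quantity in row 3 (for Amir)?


Row 3: Amir
Column 'quantity' = 7

ANSWER: 7


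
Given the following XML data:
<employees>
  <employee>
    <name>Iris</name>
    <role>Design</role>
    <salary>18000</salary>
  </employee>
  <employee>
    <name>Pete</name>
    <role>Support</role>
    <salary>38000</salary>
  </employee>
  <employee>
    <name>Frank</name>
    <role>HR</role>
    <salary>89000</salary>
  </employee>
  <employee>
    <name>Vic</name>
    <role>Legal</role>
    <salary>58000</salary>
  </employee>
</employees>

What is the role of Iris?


Searching for <employee> with <name>Iris</name>
Found at position 1
<role>Design</role>

ANSWER: Design


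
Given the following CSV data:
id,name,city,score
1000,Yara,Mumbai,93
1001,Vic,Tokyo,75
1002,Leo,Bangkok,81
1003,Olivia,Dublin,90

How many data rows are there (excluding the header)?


Counting rows (excluding header):
Header: id,name,city,score
Data rows: 4

ANSWER: 4


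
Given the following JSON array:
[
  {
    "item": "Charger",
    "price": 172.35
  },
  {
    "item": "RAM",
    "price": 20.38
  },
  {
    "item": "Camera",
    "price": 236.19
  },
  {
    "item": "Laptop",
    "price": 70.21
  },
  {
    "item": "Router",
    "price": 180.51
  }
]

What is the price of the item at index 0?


Array index 0 -> Charger
price = 172.35

ANSWER: 172.35
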